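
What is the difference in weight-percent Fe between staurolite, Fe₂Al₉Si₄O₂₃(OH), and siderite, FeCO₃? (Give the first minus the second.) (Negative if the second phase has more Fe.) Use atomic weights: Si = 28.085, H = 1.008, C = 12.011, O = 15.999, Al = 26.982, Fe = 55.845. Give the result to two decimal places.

-35.09 percentage points

First mineral: 111.690 g Fe in 851.852 g formula = 13.11 wt% Fe.
Second mineral: 55.845 g Fe in 115.853 g formula = 48.20 wt% Fe.
13.11% − 48.20% gives a difference of -35.09 percentage points.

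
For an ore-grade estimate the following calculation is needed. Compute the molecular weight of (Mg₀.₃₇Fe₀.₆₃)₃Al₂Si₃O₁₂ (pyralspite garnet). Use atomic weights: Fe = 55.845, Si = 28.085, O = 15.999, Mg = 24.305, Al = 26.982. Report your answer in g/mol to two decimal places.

The formula mass is the sum 1.11×24.305 + 1.89×55.845 + 2×26.982 + 3×28.085 + 12×15.999.

462.73 g/mol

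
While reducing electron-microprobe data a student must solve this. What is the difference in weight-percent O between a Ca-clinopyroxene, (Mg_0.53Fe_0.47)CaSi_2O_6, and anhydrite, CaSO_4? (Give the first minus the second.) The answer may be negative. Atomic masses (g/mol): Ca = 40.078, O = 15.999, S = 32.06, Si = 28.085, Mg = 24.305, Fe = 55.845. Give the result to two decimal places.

-5.52 percentage points

O in (Mg_0.53Fe_0.47)CaSi_2O_6: molar mass 231.371 g/mol; 6×15.999 = 95.994 g → 41.49 wt%.
O in CaSO_4: molar mass 136.134 g/mol; 4×15.999 = 63.996 g → 47.01 wt%.
Difference = 41.49 − 47.01 = -5.52 percentage points.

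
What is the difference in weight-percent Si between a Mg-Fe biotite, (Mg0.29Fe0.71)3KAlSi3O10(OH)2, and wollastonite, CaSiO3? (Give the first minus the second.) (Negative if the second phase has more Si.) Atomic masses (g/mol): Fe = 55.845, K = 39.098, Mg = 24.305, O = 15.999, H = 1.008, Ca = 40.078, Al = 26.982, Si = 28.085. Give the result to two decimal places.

First mineral: 84.255 g Si in 484.434 g formula = 17.39 wt% Si.
Second mineral: 28.085 g Si in 116.160 g formula = 24.18 wt% Si.
17.39% − 24.18% gives a difference of -6.79 percentage points.

-6.79 percentage points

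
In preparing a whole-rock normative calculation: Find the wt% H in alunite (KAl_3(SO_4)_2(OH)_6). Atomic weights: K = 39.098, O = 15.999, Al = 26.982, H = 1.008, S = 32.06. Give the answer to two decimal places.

Formula mass = 1*39.098 + 3*26.982 + 2*32.06 + 14*15.999 + 6*1.008 = 414.198 g/mol, of which 6.048 g is H.
So H makes up 6.048/414.198 = 0.0146 of the mass, i.e. 1.46%.

1.46 mass %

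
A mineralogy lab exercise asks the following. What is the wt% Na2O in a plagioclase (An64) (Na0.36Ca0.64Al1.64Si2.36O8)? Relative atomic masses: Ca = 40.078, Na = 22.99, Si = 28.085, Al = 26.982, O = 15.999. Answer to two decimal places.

Molar mass of Na0.36Ca0.64Al1.64Si2.36O8 = 0.36·22.99 + 0.64·40.078 + 1.64·26.982 + 2.36·28.085 + 8·15.999 = 272.449 g/mol.
Each formula unit contains 0.36 Na, equivalent to 0.36/2 = 0.1800 mol Na2O.
M(Na2O) = 2×22.99 + 1×15.999 = 61.979 g/mol.
Mass of Na2O per formula unit = 0.1800 × 61.979 = 11.156 g.
Na2O wt% = 11.156 / 272.449 × 100 = 4.09%.

4.09 wt%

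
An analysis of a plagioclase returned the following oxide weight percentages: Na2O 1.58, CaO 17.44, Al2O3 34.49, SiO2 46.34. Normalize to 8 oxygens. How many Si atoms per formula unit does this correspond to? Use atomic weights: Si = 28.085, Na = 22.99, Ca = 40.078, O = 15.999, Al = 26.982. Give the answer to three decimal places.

2.132 Si apfu

Na2O: 1.58/61.979 = 0.02549 mol → 0.05098 mol Na, 0.02549 mol O.
CaO: 17.44/56.077 = 0.31100 mol → 0.31100 mol Ca, 0.31100 mol O.
Al2O3: 34.49/101.961 = 0.33827 mol → 0.67654 mol Al, 1.01481 mol O.
SiO2: 46.34/60.083 = 0.77127 mol → 0.77127 mol Si, 1.54254 mol O.
Total oxygen = 2.89384 mol. Normalization factor = 8/2.89384 = 2.76449.
Si per 8 O = 0.77127 × 2.76449 = 2.132.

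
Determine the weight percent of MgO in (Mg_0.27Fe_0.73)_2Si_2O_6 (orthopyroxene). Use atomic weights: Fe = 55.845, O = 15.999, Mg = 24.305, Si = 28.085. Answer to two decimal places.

8.82 wt%

Molar mass of (Mg_0.27Fe_0.73)_2Si_2O_6 = 0.54*24.305 + 1.46*55.845 + 2*28.085 + 6*15.999 = 246.822 g/mol.
Each formula unit contains 0.54 Mg, equivalent to 0.54/1 = 0.5400 mol MgO.
M(MgO) = 1×24.305 + 1×15.999 = 40.304 g/mol.
Mass of MgO per formula unit = 0.5400 × 40.304 = 21.764 g.
MgO wt% = 21.764 / 246.822 × 100 = 8.82%.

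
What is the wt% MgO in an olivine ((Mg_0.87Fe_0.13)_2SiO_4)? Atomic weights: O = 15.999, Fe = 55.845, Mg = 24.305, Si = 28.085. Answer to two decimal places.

47.10 wt%

M((Mg_0.87Fe_0.13)_2SiO_4) = 148.891 g/mol; M(MgO) = 40.304 g/mol.
Moles MgO per formula unit = 1.74 Mg ÷ 1 = 1.7400.
MgO fraction = (1.7400 × 40.304) / 148.891 = 70.129/148.891 = 0.4710.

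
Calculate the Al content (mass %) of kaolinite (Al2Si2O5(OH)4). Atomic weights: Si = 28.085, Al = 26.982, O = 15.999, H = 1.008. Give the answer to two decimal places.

Molar mass of Al2Si2O5(OH)4: 2×26.982 + 2×28.085 + 9×15.999 + 4×1.008 = 258.157 g/mol.
Mass of Al per formula unit: 2 × 26.982 = 53.964 g.
Weight fraction Al = 53.964 / 258.157 = 0.2090.

20.90 mass %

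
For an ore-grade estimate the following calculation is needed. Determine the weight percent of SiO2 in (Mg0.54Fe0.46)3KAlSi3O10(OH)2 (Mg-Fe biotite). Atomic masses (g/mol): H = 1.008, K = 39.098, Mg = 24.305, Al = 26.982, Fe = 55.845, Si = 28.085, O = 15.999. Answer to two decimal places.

Formula mass = 460.779 g/mol.
3 Si → 3.0000 mol SiO2 per formula unit; M(SiO2) = 60.083, so SiO2 mass = 180.249 g.
180.249/460.779 × 100 = 39.12 wt%.

39.12 wt%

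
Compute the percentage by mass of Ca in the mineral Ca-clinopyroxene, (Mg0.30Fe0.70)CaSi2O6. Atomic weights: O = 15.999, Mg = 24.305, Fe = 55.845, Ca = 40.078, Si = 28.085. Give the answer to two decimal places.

Formula mass = 0.30×24.305 + 0.70×55.845 + 1×40.078 + 2×28.085 + 6×15.999 = 238.625 g/mol, of which 40.078 g is Ca.
So Ca makes up 40.078/238.625 = 0.1680 of the mass, i.e. 16.80%.

16.80 wt%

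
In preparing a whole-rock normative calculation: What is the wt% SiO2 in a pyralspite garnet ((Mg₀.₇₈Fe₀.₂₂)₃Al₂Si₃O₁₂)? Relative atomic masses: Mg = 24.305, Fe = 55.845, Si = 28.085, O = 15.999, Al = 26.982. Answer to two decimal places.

42.52 wt%

Formula mass = 423.938 g/mol.
3 Si → 3.0000 mol SiO2 per formula unit; M(SiO2) = 60.083, so SiO2 mass = 180.249 g.
180.249/423.938 × 100 = 42.52 wt%.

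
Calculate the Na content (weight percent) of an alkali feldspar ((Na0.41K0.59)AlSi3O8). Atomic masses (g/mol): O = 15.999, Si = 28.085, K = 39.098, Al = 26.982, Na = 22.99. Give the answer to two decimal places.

Molar mass of (Na0.41K0.59)AlSi3O8: 0.41×22.99 + 0.59×39.098 + 1×26.982 + 3×28.085 + 8×15.999 = 271.723 g/mol.
Mass of Na per formula unit: 0.41 × 22.99 = 9.426 g.
Weight fraction Na = 9.426 / 271.723 = 0.0347.

3.47 weight percent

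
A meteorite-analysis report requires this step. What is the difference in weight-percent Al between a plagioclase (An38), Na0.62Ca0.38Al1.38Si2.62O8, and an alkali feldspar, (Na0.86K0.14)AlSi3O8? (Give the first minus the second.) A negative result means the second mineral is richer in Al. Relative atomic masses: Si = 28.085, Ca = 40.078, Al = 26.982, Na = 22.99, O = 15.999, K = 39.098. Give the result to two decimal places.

3.68 percentage points

M(Na0.62Ca0.38Al1.38Si2.62O8) = 268.293 g/mol, so wt% Al = 37.235/268.293 × 100 = 13.88%.
M((Na0.86K0.14)AlSi3O8) = 264.474 g/mol, so wt% Al = 26.982/264.474 × 100 = 10.20%.
13.88 − 10.20 = 3.68 pp.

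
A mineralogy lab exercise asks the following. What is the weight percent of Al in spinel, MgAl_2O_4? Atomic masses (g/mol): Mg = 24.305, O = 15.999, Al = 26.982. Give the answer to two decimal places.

M(MgAl_2O_4) = 142.265 g/mol.
Al contributes 2 × 26.982 = 53.964 g per mole.
53.964/142.265 = 0.3793 → 37.93%.

37.93 mass %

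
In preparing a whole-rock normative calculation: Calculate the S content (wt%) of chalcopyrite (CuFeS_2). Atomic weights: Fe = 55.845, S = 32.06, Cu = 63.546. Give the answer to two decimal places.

34.94 wt%

M(CuFeS_2) = 183.511 g/mol.
S contributes 2 × 32.06 = 64.120 g per mole.
64.120/183.511 = 0.3494 → 34.94%.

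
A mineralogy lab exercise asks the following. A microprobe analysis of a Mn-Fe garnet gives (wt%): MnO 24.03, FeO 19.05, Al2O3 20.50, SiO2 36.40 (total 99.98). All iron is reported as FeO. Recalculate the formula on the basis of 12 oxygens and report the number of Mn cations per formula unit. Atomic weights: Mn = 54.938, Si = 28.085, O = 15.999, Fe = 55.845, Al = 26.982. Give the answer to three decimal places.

1.681 Mn apfu

MnO (M=70.937): mol = 0.33875; Mn = 0.33875, O = 0.33875.
FeO (M=71.844): mol = 0.26516; Fe = 0.26516, O = 0.26516.
Al2O3 (M=101.961): mol = 0.20106; Al = 0.40212, O = 0.60318.
SiO2 (M=60.083): mol = 0.60583; Si = 0.60583, O = 1.21166.
ΣO = 2.41875; factor = 12/ΣO = 4.96124.
Mn apfu = 0.33875 × 4.96124 = 1.681.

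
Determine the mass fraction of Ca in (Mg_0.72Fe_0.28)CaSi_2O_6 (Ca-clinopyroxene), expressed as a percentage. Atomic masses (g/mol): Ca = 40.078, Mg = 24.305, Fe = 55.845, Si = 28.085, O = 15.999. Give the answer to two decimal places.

M((Mg_0.72Fe_0.28)CaSi_2O_6) = 225.378 g/mol.
Ca contributes 1 × 40.078 = 40.078 g per mole.
40.078/225.378 = 0.1778 → 17.78%.

17.78 mass %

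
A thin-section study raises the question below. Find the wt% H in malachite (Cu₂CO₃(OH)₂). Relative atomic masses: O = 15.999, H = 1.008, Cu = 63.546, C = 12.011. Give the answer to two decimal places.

Molar mass of Cu₂CO₃(OH)₂: 2×63.546 + 1×12.011 + 5×15.999 + 2×1.008 = 221.114 g/mol.
Mass of H per formula unit: 2 × 1.008 = 2.016 g.
Weight fraction H = 2.016 / 221.114 = 0.0091.

0.91 wt%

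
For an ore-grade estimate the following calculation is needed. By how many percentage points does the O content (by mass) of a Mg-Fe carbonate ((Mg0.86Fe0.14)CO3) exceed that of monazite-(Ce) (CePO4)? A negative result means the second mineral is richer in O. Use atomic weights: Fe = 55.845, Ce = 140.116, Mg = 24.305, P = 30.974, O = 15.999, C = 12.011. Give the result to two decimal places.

26.87 percentage points

First mineral: 47.997 g O in 88.729 g formula = 54.09 wt% O.
Second mineral: 63.996 g O in 235.086 g formula = 27.22 wt% O.
54.09% − 27.22% gives a difference of 26.87 percentage points.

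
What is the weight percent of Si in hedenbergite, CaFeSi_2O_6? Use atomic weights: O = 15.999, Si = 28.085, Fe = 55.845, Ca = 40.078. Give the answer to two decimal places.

22.64 weight percent

Molar mass of CaFeSi_2O_6: 1×40.078 + 1×55.845 + 2×28.085 + 6×15.999 = 248.087 g/mol.
Mass of Si per formula unit: 2 × 28.085 = 56.170 g.
Weight fraction Si = 56.170 / 248.087 = 0.2264.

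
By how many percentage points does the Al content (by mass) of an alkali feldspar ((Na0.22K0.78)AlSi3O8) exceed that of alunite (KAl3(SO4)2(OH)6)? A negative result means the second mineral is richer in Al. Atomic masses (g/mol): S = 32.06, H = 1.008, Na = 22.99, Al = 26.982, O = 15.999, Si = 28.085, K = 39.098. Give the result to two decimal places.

M((Na0.22K0.78)AlSi3O8) = 274.783 g/mol, so wt% Al = 26.982/274.783 × 100 = 9.82%.
M(KAl3(SO4)2(OH)6) = 414.198 g/mol, so wt% Al = 80.946/414.198 × 100 = 19.54%.
9.82 − 19.54 = -9.72 pp.

-9.72 percentage points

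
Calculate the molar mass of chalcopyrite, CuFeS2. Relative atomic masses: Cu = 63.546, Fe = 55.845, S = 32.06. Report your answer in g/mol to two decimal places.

183.51 g/mol

The formula mass is the sum 1×63.546 + 1×55.845 + 2×32.06.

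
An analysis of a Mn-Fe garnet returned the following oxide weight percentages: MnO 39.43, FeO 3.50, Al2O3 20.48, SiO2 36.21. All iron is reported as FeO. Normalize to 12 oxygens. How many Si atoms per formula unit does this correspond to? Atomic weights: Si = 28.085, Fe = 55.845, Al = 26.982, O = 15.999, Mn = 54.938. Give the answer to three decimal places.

2.998 Si apfu

MnO: 39.43/70.937 = 0.55585 mol → 0.55585 mol Mn, 0.55585 mol O.
FeO: 3.50/71.844 = 0.04872 mol → 0.04872 mol Fe, 0.04872 mol O.
Al2O3: 20.48/101.961 = 0.20086 mol → 0.40172 mol Al, 0.60258 mol O.
SiO2: 36.21/60.083 = 0.60267 mol → 0.60267 mol Si, 1.20534 mol O.
Total oxygen = 2.41249 mol. Normalization factor = 12/2.41249 = 4.97411.
Si per 12 O = 0.60267 × 4.97411 = 2.998.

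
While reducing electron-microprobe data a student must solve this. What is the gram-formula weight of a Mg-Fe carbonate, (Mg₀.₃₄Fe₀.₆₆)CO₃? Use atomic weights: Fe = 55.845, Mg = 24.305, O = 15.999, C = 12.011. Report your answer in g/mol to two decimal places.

105.13 g/mol

M = 0.34×24.305 + 0.66×55.845 + 1×12.011 + 3×15.999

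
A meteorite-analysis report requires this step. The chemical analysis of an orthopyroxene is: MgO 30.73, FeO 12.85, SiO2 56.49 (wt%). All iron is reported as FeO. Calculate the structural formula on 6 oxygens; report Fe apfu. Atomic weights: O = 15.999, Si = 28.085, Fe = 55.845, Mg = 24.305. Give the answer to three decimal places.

30.73 wt% MgO ÷ 40.304 g/mol = 0.76246 mol, giving 0.76246 Mg and 0.76246 O.
12.85 wt% FeO ÷ 71.844 g/mol = 0.17886 mol, giving 0.17886 Fe and 0.17886 O.
56.49 wt% SiO2 ÷ 60.083 g/mol = 0.94020 mol, giving 0.94020 Si and 1.88040 O.
Oxygen sums to 2.82172; scaling by 6/2.82172 = 2.12636 puts the formula on 6 O.
Fe: 0.17886 × 2.12636 = 0.380 atoms per formula unit.

0.380 Fe apfu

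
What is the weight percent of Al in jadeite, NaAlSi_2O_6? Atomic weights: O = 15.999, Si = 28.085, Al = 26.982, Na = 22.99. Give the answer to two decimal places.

13.35 mass %

M(NaAlSi_2O_6) = 202.136 g/mol.
Al contributes 1 × 26.982 = 26.982 g per mole.
26.982/202.136 = 0.1335 → 13.35%.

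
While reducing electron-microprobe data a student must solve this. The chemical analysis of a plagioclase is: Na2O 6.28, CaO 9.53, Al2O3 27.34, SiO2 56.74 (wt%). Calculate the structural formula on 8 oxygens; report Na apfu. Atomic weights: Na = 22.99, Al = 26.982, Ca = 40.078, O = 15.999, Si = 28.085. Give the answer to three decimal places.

6.28 wt% Na2O ÷ 61.979 g/mol = 0.10132 mol, giving 0.20264 Na and 0.10132 O.
9.53 wt% CaO ÷ 56.077 g/mol = 0.16994 mol, giving 0.16994 Ca and 0.16994 O.
27.34 wt% Al2O3 ÷ 101.961 g/mol = 0.26814 mol, giving 0.53628 Al and 0.80442 O.
56.74 wt% SiO2 ÷ 60.083 g/mol = 0.94436 mol, giving 0.94436 Si and 1.88872 O.
Oxygen sums to 2.96440; scaling by 8/2.96440 = 2.69869 puts the formula on 8 O.
Na: 0.20264 × 2.69869 = 0.547 atoms per formula unit.

0.547 Na apfu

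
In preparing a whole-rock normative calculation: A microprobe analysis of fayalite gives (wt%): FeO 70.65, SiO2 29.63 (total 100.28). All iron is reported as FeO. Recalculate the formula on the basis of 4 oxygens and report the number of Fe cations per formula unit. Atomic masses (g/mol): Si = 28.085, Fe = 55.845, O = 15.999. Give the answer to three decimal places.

1.997 Fe apfu

FeO (M=71.844): mol = 0.98338; Fe = 0.98338, O = 0.98338.
SiO2 (M=60.083): mol = 0.49315; Si = 0.49315, O = 0.98630.
ΣO = 1.96968; factor = 4/ΣO = 2.03079.
Fe apfu = 0.98338 × 2.03079 = 1.997.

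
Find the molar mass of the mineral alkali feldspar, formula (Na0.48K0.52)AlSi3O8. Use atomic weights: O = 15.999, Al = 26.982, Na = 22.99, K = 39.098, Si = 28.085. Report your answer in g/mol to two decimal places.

Na: 0.48 × 22.99 = 11.0352
K: 0.52 × 39.098 = 20.3310
Al: 1 × 26.982 = 26.9820
Si: 3 × 28.085 = 84.2550
O: 8 × 15.999 = 127.9920
Summing the contributions gives the formula mass.

270.60 g/mol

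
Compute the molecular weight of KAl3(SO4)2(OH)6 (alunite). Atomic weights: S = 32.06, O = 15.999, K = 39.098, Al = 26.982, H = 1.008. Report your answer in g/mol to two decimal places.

K: 1 × 39.098 = 39.0980
Al: 3 × 26.982 = 80.9460
S: 2 × 32.06 = 64.1200
O: 14 × 15.999 = 223.9860
H: 6 × 1.008 = 6.0480
Summing the contributions gives the formula mass.

414.20 g/mol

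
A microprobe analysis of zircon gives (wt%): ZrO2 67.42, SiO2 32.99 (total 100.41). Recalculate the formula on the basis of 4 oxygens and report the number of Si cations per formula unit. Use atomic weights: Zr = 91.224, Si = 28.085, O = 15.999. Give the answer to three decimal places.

1.002 Si apfu

ZrO2 (M=123.222): mol = 0.54714; Zr = 0.54714, O = 1.09428.
SiO2 (M=60.083): mol = 0.54907; Si = 0.54907, O = 1.09814.
ΣO = 2.19242; factor = 4/ΣO = 1.82447.
Si apfu = 0.54907 × 1.82447 = 1.002.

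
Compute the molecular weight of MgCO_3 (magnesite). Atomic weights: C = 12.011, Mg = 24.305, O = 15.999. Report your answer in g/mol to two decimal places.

M = 1×24.305 + 1×12.011 + 3×15.999

84.31 g/mol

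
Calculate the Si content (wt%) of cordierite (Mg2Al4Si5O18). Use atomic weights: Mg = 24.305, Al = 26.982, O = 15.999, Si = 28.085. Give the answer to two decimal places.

24.01 wt%

Formula mass = 2·24.305 + 4·26.982 + 5·28.085 + 18·15.999 = 584.945 g/mol, of which 140.425 g is Si.
So Si makes up 140.425/584.945 = 0.2401 of the mass, i.e. 24.01%.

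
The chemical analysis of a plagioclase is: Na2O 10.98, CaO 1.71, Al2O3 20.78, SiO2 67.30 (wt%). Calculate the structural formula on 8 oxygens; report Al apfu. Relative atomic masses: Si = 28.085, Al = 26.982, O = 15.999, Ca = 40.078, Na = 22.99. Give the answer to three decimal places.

Na2O: 10.98/61.979 = 0.17716 mol → 0.35432 mol Na, 0.17716 mol O.
CaO: 1.71/56.077 = 0.03049 mol → 0.03049 mol Ca, 0.03049 mol O.
Al2O3: 20.78/101.961 = 0.20380 mol → 0.40760 mol Al, 0.61140 mol O.
SiO2: 67.30/60.083 = 1.12012 mol → 1.12012 mol Si, 2.24024 mol O.
Total oxygen = 3.05929 mol. Normalization factor = 8/3.05929 = 2.61499.
Al per 8 O = 0.40760 × 2.61499 = 1.066.

1.066 Al apfu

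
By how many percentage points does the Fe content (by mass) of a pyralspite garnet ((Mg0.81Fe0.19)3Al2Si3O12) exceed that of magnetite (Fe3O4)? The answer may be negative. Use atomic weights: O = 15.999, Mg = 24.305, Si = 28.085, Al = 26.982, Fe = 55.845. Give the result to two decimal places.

-64.80 percentage points

M((Mg0.81Fe0.19)3Al2Si3O12) = 421.100 g/mol, so wt% Fe = 31.832/421.100 × 100 = 7.56%.
M(Fe3O4) = 231.531 g/mol, so wt% Fe = 167.535/231.531 × 100 = 72.36%.
7.56 − 72.36 = -64.80 pp.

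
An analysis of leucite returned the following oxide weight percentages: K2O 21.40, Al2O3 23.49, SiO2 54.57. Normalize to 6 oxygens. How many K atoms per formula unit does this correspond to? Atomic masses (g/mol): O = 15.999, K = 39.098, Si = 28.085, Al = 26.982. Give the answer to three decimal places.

0.997 K apfu

K2O (M=94.195): mol = 0.22719; K = 0.45438, O = 0.22719.
Al2O3 (M=101.961): mol = 0.23038; Al = 0.46076, O = 0.69114.
SiO2 (M=60.083): mol = 0.90824; Si = 0.90824, O = 1.81648.
ΣO = 2.73481; factor = 6/ΣO = 2.19394.
K apfu = 0.45438 × 2.19394 = 0.997.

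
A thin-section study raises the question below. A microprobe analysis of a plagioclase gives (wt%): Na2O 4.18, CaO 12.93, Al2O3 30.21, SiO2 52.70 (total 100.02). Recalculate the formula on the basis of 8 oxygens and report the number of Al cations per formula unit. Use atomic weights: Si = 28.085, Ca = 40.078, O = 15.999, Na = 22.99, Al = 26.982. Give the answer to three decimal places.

Na2O (M=61.979): mol = 0.06744; Na = 0.13488, O = 0.06744.
CaO (M=56.077): mol = 0.23058; Ca = 0.23058, O = 0.23058.
Al2O3 (M=101.961): mol = 0.29629; Al = 0.59258, O = 0.88887.
SiO2 (M=60.083): mol = 0.87712; Si = 0.87712, O = 1.75424.
ΣO = 2.94113; factor = 8/ΣO = 2.72004.
Al apfu = 0.59258 × 2.72004 = 1.612.

1.612 Al apfu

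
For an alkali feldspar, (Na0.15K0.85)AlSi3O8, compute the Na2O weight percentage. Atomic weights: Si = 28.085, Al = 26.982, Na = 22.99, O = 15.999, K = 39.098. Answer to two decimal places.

M((Na0.15K0.85)AlSi3O8) = 275.911 g/mol; M(Na2O) = 61.979 g/mol.
Moles Na2O per formula unit = 0.15 Na ÷ 2 = 0.0750.
Na2O fraction = (0.0750 × 61.979) / 275.911 = 4.648/275.911 = 0.0168.

1.68 wt%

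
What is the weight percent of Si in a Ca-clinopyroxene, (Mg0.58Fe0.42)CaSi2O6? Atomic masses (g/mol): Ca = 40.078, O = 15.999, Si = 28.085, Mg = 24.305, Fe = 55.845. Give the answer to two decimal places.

Molar mass of (Mg0.58Fe0.42)CaSi2O6: 0.58×24.305 + 0.42×55.845 + 1×40.078 + 2×28.085 + 6×15.999 = 229.794 g/mol.
Mass of Si per formula unit: 2 × 28.085 = 56.170 g.
Weight fraction Si = 56.170 / 229.794 = 0.2444.

24.44 wt%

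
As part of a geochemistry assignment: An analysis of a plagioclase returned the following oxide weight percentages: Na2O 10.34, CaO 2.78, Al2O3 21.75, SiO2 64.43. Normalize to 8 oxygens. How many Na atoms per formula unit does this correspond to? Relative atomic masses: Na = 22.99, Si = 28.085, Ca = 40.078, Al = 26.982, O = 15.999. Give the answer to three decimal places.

Na2O (M=61.979): mol = 0.16683; Na = 0.33366, O = 0.16683.
CaO (M=56.077): mol = 0.04957; Ca = 0.04957, O = 0.04957.
Al2O3 (M=101.961): mol = 0.21332; Al = 0.42664, O = 0.63996.
SiO2 (M=60.083): mol = 1.07235; Si = 1.07235, O = 2.14470.
ΣO = 3.00106; factor = 8/ΣO = 2.66572.
Na apfu = 0.33366 × 2.66572 = 0.889.

0.889 Na apfu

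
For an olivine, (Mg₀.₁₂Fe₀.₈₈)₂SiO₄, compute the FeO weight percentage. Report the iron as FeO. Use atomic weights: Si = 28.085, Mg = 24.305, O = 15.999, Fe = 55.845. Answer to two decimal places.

M((Mg₀.₁₂Fe₀.₈₈)₂SiO₄) = 196.201 g/mol; M(FeO) = 71.844 g/mol.
Moles FeO per formula unit = 1.76 Fe ÷ 1 = 1.7600.
FeO fraction = (1.7600 × 71.844) / 196.201 = 126.445/196.201 = 0.6445.

64.45 wt%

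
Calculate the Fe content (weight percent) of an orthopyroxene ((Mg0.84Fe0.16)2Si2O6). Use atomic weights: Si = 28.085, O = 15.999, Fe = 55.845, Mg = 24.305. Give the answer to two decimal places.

8.47 weight percent

M((Mg0.84Fe0.16)2Si2O6) = 210.867 g/mol.
Fe contributes 0.32 × 55.845 = 17.870 g per mole.
17.870/210.867 = 0.0847 → 8.47%.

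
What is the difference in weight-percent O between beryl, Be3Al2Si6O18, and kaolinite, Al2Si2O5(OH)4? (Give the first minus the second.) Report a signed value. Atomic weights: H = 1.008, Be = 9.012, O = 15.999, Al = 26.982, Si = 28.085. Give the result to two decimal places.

M(Be3Al2Si6O18) = 537.492 g/mol, so wt% O = 287.982/537.492 × 100 = 53.58%.
M(Al2Si2O5(OH)4) = 258.157 g/mol, so wt% O = 143.991/258.157 × 100 = 55.78%.
53.58 − 55.78 = -2.20 pp.

-2.20 percentage points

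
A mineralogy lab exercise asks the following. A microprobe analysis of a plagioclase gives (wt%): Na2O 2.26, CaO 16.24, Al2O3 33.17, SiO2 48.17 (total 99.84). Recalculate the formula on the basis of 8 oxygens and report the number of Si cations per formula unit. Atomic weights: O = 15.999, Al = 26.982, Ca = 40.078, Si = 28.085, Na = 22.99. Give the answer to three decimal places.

Na2O: 2.26/61.979 = 0.03646 mol → 0.07292 mol Na, 0.03646 mol O.
CaO: 16.24/56.077 = 0.28960 mol → 0.28960 mol Ca, 0.28960 mol O.
Al2O3: 33.17/101.961 = 0.32532 mol → 0.65064 mol Al, 0.97596 mol O.
SiO2: 48.17/60.083 = 0.80172 mol → 0.80172 mol Si, 1.60344 mol O.
Total oxygen = 2.90546 mol. Normalization factor = 8/2.90546 = 2.75344.
Si per 8 O = 0.80172 × 2.75344 = 2.207.

2.207 Si apfu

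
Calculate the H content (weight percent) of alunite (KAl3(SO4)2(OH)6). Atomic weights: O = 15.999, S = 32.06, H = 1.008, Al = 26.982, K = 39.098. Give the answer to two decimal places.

M(KAl3(SO4)2(OH)6) = 414.198 g/mol.
H contributes 6 × 1.008 = 6.048 g per mole.
6.048/414.198 = 0.0146 → 1.46%.

1.46 weight percent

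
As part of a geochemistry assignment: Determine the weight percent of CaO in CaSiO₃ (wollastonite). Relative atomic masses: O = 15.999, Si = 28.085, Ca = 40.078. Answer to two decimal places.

48.28 wt%

Formula mass = 116.160 g/mol.
1 Ca → 1.0000 mol CaO per formula unit; M(CaO) = 56.077, so CaO mass = 56.077 g.
56.077/116.160 × 100 = 48.28 wt%.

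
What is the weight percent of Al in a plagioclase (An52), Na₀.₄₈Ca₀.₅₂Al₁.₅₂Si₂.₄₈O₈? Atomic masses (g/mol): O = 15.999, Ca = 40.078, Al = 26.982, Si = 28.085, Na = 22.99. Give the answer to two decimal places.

Molar mass of Na₀.₄₈Ca₀.₅₂Al₁.₅₂Si₂.₄₈O₈: 0.48·22.99 + 0.52·40.078 + 1.52·26.982 + 2.48·28.085 + 8·15.999 = 270.531 g/mol.
Mass of Al per formula unit: 1.52 × 26.982 = 41.013 g.
Weight fraction Al = 41.013 / 270.531 = 0.1516.

15.16 mass %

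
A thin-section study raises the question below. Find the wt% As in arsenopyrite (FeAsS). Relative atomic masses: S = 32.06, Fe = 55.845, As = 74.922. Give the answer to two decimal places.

46.01 weight percent

Molar mass of FeAsS: 1·55.845 + 1·74.922 + 1·32.06 = 162.827 g/mol.
Mass of As per formula unit: 1 × 74.922 = 74.922 g.
Weight fraction As = 74.922 / 162.827 = 0.4601.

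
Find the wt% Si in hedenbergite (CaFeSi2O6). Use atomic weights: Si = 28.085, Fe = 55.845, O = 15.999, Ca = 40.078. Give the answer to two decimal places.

Molar mass of CaFeSi2O6: 1*40.078 + 1*55.845 + 2*28.085 + 6*15.999 = 248.087 g/mol.
Mass of Si per formula unit: 2 × 28.085 = 56.170 g.
Weight fraction Si = 56.170 / 248.087 = 0.2264.

22.64 weight percent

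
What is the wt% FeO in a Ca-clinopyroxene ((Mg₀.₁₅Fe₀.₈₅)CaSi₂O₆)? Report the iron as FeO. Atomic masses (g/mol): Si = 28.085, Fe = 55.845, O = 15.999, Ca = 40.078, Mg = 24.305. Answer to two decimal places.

M((Mg₀.₁₅Fe₀.₈₅)CaSi₂O₆) = 243.356 g/mol; M(FeO) = 71.844 g/mol.
Moles FeO per formula unit = 0.85 Fe ÷ 1 = 0.8500.
FeO fraction = (0.8500 × 71.844) / 243.356 = 61.067/243.356 = 0.2509.

25.09 wt%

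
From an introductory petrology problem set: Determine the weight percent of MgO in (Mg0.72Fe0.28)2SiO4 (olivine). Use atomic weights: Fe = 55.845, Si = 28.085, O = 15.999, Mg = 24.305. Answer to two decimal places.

36.65 wt%

Molar mass of (Mg0.72Fe0.28)2SiO4 = 1.44*24.305 + 0.56*55.845 + 1*28.085 + 4*15.999 = 158.353 g/mol.
Each formula unit contains 1.44 Mg, equivalent to 1.44/1 = 1.4400 mol MgO.
M(MgO) = 1×24.305 + 1×15.999 = 40.304 g/mol.
Mass of MgO per formula unit = 1.4400 × 40.304 = 58.038 g.
MgO wt% = 58.038 / 158.353 × 100 = 36.65%.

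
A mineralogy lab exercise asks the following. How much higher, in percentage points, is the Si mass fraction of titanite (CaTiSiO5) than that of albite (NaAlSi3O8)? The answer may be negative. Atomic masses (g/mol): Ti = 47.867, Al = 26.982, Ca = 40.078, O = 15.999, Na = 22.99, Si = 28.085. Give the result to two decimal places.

M(CaTiSiO5) = 196.025 g/mol, so wt% Si = 28.085/196.025 × 100 = 14.33%.
M(NaAlSi3O8) = 262.219 g/mol, so wt% Si = 84.255/262.219 × 100 = 32.13%.
14.33 − 32.13 = -17.80 pp.

-17.80 percentage points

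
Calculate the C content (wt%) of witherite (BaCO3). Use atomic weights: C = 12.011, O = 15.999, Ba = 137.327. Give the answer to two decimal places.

M(BaCO3) = 197.335 g/mol.
C contributes 1 × 12.011 = 12.011 g per mole.
12.011/197.335 = 0.0609 → 6.09%.

6.09 wt%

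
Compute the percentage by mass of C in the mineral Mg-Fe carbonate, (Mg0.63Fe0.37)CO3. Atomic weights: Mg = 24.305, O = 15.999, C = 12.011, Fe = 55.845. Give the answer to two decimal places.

Formula mass = 0.63×24.305 + 0.37×55.845 + 1×12.011 + 3×15.999 = 95.983 g/mol, of which 12.011 g is C.
So C makes up 12.011/95.983 = 0.1251 of the mass, i.e. 12.51%.

12.51 wt%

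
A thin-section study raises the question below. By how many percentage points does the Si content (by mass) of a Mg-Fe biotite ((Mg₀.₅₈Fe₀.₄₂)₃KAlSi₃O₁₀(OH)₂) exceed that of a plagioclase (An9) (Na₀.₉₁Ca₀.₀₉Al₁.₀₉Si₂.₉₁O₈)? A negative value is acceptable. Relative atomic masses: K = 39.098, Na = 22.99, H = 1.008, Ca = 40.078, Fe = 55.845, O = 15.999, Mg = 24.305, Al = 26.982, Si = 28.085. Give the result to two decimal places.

-12.56 percentage points

M((Mg₀.₅₈Fe₀.₄₂)₃KAlSi₃O₁₀(OH)₂) = 456.994 g/mol, so wt% Si = 84.255/456.994 × 100 = 18.44%.
M(Na₀.₉₁Ca₀.₀₉Al₁.₀₉Si₂.₉₁O₈) = 263.658 g/mol, so wt% Si = 81.727/263.658 × 100 = 31.00%.
18.44 − 31.00 = -12.56 pp.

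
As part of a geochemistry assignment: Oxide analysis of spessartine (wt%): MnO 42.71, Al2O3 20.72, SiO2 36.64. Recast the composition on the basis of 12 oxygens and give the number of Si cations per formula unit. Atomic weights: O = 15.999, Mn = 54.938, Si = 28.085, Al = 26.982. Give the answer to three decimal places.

MnO: 42.71/70.937 = 0.60208 mol → 0.60208 mol Mn, 0.60208 mol O.
Al2O3: 20.72/101.961 = 0.20321 mol → 0.40642 mol Al, 0.60963 mol O.
SiO2: 36.64/60.083 = 0.60982 mol → 0.60982 mol Si, 1.21964 mol O.
Total oxygen = 2.43135 mol. Normalization factor = 12/2.43135 = 4.93553.
Si per 12 O = 0.60982 × 4.93553 = 3.010.

3.010 Si apfu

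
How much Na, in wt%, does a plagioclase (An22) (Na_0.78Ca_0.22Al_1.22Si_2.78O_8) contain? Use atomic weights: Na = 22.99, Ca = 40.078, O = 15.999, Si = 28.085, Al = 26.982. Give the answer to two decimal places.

Formula mass = 0.78×22.99 + 0.22×40.078 + 1.22×26.982 + 2.78×28.085 + 8×15.999 = 265.736 g/mol, of which 17.932 g is Na.
So Na makes up 17.932/265.736 = 0.0675 of the mass, i.e. 6.75%.

6.75 wt%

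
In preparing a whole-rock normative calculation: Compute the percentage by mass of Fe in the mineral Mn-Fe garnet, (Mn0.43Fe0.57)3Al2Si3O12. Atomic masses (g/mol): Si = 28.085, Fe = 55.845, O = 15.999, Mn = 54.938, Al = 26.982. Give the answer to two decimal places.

M((Mn0.43Fe0.57)3Al2Si3O12) = 496.572 g/mol.
Fe contributes 1.71 × 55.845 = 95.495 g per mole.
95.495/496.572 = 0.1923 → 19.23%.

19.23 wt%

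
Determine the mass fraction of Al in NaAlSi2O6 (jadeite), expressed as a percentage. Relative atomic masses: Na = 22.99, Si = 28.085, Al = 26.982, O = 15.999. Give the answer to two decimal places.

Molar mass of NaAlSi2O6: 1×22.99 + 1×26.982 + 2×28.085 + 6×15.999 = 202.136 g/mol.
Mass of Al per formula unit: 1 × 26.982 = 26.982 g.
Weight fraction Al = 26.982 / 202.136 = 0.1335.

13.35 wt%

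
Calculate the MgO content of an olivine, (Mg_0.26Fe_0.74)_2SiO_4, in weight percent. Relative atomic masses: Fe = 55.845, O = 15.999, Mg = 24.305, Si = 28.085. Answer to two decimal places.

M((Mg_0.26Fe_0.74)_2SiO_4) = 187.370 g/mol; M(MgO) = 40.304 g/mol.
Moles MgO per formula unit = 0.52 Mg ÷ 1 = 0.5200.
MgO fraction = (0.5200 × 40.304) / 187.370 = 20.958/187.370 = 0.1119.

11.19 wt%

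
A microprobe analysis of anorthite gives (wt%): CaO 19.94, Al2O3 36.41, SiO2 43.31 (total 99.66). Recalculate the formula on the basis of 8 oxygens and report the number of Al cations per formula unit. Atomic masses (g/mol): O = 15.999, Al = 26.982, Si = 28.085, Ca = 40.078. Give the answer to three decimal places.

CaO: 19.94/56.077 = 0.35558 mol → 0.35558 mol Ca, 0.35558 mol O.
Al2O3: 36.41/101.961 = 0.35710 mol → 0.71420 mol Al, 1.07130 mol O.
SiO2: 43.31/60.083 = 0.72084 mol → 0.72084 mol Si, 1.44168 mol O.
Total oxygen = 2.86856 mol. Normalization factor = 8/2.86856 = 2.78886.
Al per 8 O = 0.71420 × 2.78886 = 1.992.

1.992 Al apfu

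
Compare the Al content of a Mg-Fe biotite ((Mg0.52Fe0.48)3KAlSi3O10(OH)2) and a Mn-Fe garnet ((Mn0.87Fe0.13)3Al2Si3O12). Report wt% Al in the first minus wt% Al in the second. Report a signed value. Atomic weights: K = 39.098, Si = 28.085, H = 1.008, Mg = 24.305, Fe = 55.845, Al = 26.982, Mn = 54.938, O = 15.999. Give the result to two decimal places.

Al in (Mg0.52Fe0.48)3KAlSi3O10(OH)2: molar mass 462.672 g/mol; 1×26.982 = 26.982 g → 5.83 wt%.
Al in (Mn0.87Fe0.13)3Al2Si3O12: molar mass 495.375 g/mol; 2×26.982 = 53.964 g → 10.89 wt%.
Difference = 5.83 − 10.89 = -5.06 percentage points.

-5.06 percentage points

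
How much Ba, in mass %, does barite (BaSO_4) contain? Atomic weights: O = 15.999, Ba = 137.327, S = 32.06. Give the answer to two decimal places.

58.84 mass %

Molar mass of BaSO_4: 1·137.327 + 1·32.06 + 4·15.999 = 233.383 g/mol.
Mass of Ba per formula unit: 1 × 137.327 = 137.327 g.
Weight fraction Ba = 137.327 / 233.383 = 0.5884.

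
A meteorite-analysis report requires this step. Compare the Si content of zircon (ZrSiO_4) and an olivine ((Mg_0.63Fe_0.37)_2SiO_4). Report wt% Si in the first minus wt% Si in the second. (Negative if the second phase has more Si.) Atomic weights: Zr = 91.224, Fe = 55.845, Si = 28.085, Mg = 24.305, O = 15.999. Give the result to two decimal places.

-1.80 percentage points

M(ZrSiO_4) = 183.305 g/mol, so wt% Si = 28.085/183.305 × 100 = 15.32%.
M((Mg_0.63Fe_0.37)_2SiO_4) = 164.031 g/mol, so wt% Si = 28.085/164.031 × 100 = 17.12%.
15.32 − 17.12 = -1.80 pp.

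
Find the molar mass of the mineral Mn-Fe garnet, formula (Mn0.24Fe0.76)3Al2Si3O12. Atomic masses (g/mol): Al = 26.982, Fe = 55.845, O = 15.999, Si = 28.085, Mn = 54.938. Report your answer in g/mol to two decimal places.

497.09 g/mol

M = 0.72*54.938 + 2.28*55.845 + 2*26.982 + 3*28.085 + 12*15.999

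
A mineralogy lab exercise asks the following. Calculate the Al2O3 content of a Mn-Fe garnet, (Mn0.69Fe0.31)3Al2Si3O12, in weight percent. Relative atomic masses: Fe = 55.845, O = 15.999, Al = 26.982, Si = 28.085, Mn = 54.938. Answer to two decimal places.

20.56 wt%

M((Mn0.69Fe0.31)3Al2Si3O12) = 495.865 g/mol; M(Al2O3) = 101.961 g/mol.
Moles Al2O3 per formula unit = 2 Al ÷ 2 = 1.0000.
Al2O3 fraction = (1.0000 × 101.961) / 495.865 = 101.961/495.865 = 0.2056.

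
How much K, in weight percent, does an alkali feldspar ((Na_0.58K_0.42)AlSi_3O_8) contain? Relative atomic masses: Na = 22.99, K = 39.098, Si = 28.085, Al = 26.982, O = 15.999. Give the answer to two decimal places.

M((Na_0.58K_0.42)AlSi_3O_8) = 268.984 g/mol.
K contributes 0.42 × 39.098 = 16.421 g per mole.
16.421/268.984 = 0.0610 → 6.10%.

6.10 weight percent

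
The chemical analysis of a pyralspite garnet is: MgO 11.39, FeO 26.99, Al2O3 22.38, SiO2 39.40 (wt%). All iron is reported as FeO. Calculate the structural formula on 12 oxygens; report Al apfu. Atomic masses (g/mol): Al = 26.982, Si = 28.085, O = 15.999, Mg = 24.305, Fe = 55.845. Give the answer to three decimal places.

MgO: 11.39/40.304 = 0.28260 mol → 0.28260 mol Mg, 0.28260 mol O.
FeO: 26.99/71.844 = 0.37568 mol → 0.37568 mol Fe, 0.37568 mol O.
Al2O3: 22.38/101.961 = 0.21950 mol → 0.43900 mol Al, 0.65850 mol O.
SiO2: 39.40/60.083 = 0.65576 mol → 0.65576 mol Si, 1.31152 mol O.
Total oxygen = 2.62830 mol. Normalization factor = 12/2.62830 = 4.56569.
Al per 12 O = 0.43900 × 4.56569 = 2.004.

2.004 Al apfu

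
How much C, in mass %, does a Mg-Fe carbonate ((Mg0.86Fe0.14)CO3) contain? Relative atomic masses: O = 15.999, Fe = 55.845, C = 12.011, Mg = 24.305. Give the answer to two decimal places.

13.54 mass %

Molar mass of (Mg0.86Fe0.14)CO3: 0.86*24.305 + 0.14*55.845 + 1*12.011 + 3*15.999 = 88.729 g/mol.
Mass of C per formula unit: 1 × 12.011 = 12.011 g.
Weight fraction C = 12.011 / 88.729 = 0.1354.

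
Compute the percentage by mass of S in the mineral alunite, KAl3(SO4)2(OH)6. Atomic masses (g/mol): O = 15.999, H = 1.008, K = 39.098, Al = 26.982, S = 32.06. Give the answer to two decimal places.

Formula mass = 1·39.098 + 3·26.982 + 2·32.06 + 14·15.999 + 6·1.008 = 414.198 g/mol, of which 64.120 g is S.
So S makes up 64.120/414.198 = 0.1548 of the mass, i.e. 15.48%.

15.48 mass %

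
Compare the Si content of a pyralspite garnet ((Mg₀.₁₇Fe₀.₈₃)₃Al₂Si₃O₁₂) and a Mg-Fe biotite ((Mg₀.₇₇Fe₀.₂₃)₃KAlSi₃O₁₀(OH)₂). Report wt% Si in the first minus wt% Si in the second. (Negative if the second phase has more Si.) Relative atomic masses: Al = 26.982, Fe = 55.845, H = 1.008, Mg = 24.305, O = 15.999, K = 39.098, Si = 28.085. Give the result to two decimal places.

-1.70 percentage points

Si in (Mg₀.₁₇Fe₀.₈₃)₃Al₂Si₃O₁₂: molar mass 481.657 g/mol; 3×28.085 = 84.255 g → 17.49 wt%.
Si in (Mg₀.₇₇Fe₀.₂₃)₃KAlSi₃O₁₀(OH)₂: molar mass 439.017 g/mol; 3×28.085 = 84.255 g → 19.19 wt%.
Difference = 17.49 − 19.19 = -1.70 percentage points.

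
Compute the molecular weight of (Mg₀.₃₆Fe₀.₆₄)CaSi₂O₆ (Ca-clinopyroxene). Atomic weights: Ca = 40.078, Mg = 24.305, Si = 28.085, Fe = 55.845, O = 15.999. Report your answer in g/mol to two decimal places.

236.73 g/mol

M = 0.36(24.305) + 0.64(55.845) + 1(40.078) + 2(28.085) + 6(15.999)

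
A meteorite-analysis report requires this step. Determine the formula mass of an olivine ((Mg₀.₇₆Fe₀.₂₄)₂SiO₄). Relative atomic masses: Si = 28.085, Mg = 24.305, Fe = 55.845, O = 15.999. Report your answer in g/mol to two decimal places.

The formula mass is the sum 1.52*24.305 + 0.48*55.845 + 1*28.085 + 4*15.999.

155.83 g/mol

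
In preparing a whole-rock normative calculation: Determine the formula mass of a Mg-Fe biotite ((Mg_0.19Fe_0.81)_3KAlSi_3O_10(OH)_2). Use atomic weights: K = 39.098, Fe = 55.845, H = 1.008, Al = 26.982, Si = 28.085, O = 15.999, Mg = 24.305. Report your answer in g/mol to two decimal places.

493.90 g/mol

The formula mass is the sum 0.57(24.305) + 2.43(55.845) + 1(39.098) + 1(26.982) + 3(28.085) + 12(15.999) + 2(1.008).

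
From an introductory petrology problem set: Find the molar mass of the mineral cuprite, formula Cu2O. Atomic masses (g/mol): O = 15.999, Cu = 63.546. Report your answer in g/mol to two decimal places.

The formula mass is the sum 2*63.546 + 1*15.999.

143.09 g/mol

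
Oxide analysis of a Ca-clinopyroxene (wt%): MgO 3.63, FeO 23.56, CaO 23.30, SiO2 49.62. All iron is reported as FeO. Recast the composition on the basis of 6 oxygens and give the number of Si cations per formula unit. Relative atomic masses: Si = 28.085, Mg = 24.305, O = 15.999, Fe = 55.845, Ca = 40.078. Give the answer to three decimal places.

MgO: 3.63/40.304 = 0.09007 mol → 0.09007 mol Mg, 0.09007 mol O.
FeO: 23.56/71.844 = 0.32793 mol → 0.32793 mol Fe, 0.32793 mol O.
CaO: 23.30/56.077 = 0.41550 mol → 0.41550 mol Ca, 0.41550 mol O.
SiO2: 49.62/60.083 = 0.82586 mol → 0.82586 mol Si, 1.65172 mol O.
Total oxygen = 2.48522 mol. Normalization factor = 6/2.48522 = 2.41427.
Si per 6 O = 0.82586 × 2.41427 = 1.994.

1.994 Si apfu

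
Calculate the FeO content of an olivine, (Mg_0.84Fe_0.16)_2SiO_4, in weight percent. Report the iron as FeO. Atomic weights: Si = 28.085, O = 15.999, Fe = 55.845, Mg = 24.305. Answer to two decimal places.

15.25 wt%

Formula mass = 150.784 g/mol.
0.32 Fe → 0.3200 mol FeO per formula unit; M(FeO) = 71.844, so FeO mass = 22.990 g.
22.990/150.784 × 100 = 15.25 wt%.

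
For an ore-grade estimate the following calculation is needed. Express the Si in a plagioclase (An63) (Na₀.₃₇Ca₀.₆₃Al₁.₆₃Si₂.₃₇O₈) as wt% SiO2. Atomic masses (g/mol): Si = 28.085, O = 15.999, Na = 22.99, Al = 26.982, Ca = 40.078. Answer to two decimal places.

52.30 wt%

Formula mass = 272.290 g/mol.
2.37 Si → 2.3700 mol SiO2 per formula unit; M(SiO2) = 60.083, so SiO2 mass = 142.397 g.
142.397/272.290 × 100 = 52.30 wt%.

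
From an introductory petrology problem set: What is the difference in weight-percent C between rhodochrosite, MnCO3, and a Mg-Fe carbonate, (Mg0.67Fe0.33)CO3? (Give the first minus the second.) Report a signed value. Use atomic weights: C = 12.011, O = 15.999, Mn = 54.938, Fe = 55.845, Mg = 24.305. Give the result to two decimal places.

C in MnCO3: molar mass 114.946 g/mol; 1×12.011 = 12.011 g → 10.45 wt%.
C in (Mg0.67Fe0.33)CO3: molar mass 94.721 g/mol; 1×12.011 = 12.011 g → 12.68 wt%.
Difference = 10.45 − 12.68 = -2.23 percentage points.

-2.23 percentage points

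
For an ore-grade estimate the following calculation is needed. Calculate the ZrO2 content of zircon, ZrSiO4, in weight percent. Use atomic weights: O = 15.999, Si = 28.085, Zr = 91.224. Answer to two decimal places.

Molar mass of ZrSiO4 = 1*91.224 + 1*28.085 + 4*15.999 = 183.305 g/mol.
Each formula unit contains 1 Zr, equivalent to 1/1 = 1.0000 mol ZrO2.
M(ZrO2) = 1×91.224 + 2×15.999 = 123.222 g/mol.
Mass of ZrO2 per formula unit = 1.0000 × 123.222 = 123.222 g.
ZrO2 wt% = 123.222 / 183.305 × 100 = 67.22%.

67.22 wt%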